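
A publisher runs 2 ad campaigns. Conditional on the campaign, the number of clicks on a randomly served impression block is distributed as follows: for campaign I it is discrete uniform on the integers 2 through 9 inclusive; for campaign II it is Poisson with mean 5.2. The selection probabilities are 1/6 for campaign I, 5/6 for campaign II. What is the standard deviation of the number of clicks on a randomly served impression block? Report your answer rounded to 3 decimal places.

Per component, I: μ=5.5, E[X²]=35.5; II: μ=5.2, E[X²]=32.24.
E[X] = 0.166667·5.5 + 0.833333·5.2 = 5.25.
E[X²] = 0.166667·35.5 + 0.833333·32.24 = 32.7833.
Var(X) = E[X²] − (E[X])² = 32.7833 − 27.5625 = 5.22083.
SD(X) = √5.22083 = 2.28491.

2.285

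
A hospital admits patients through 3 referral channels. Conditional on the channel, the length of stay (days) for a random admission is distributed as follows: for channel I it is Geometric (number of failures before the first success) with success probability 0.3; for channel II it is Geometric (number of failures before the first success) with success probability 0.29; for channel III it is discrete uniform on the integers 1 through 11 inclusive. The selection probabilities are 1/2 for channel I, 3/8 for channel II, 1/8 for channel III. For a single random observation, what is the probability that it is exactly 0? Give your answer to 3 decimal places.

0.259

Conditional on each channel, P(X = 0): I: 0.3; II: 0.29; III: 0.
By total probability, P(X = 0) = 0.5·0.3 + 0.375·0.29 + 0.125·0 = 0.25875.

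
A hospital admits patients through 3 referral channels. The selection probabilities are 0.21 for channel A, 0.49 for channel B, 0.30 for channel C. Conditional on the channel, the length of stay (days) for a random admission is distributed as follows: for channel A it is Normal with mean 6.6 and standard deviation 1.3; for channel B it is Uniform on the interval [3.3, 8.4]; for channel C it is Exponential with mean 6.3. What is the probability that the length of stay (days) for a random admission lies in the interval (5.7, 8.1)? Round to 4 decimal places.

Conditional on each channel, P(5.7 < X < 8.1): A: 0.631346; B: 0.470588; C: 0.128185.
By total probability, P(5.7 < X < 8.1) = 0.21·0.631346 + 0.49·0.470588 + 0.3·0.128185 = 0.401627.

0.4016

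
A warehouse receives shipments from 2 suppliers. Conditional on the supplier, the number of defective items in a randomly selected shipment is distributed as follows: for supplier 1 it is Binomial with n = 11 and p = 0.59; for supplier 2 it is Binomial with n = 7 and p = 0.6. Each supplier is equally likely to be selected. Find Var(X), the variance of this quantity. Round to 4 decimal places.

3.4815

Per component, 1: μ=6.49, E[X²]=44.781; 2: μ=4.2, E[X²]=19.32.
E[X] = 0.5·6.49 + 0.5·4.2 = 5.345.
E[X²] = 0.5·44.781 + 0.5·19.32 = 32.0505.
Var(X) = E[X²] − (E[X])² = 32.0505 − 28.569 = 3.48148.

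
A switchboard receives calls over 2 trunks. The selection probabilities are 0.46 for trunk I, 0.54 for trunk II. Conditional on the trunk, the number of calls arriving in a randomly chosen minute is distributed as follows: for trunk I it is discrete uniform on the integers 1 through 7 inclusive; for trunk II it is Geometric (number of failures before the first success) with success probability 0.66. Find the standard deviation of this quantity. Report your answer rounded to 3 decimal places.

Per component, I: μ=4, E[X²]=20; II: μ=0.515152, E[X²]=1.04591.
E[X] = 0.46·4 + 0.54·0.515152 = 2.11818.
E[X²] = 0.46·20 + 0.54·1.04591 = 9.76479.
Var(X) = E[X²] − (E[X])² = 9.76479 − 4.48669 = 5.2781.
SD(X) = √5.2781 = 2.29741.

2.297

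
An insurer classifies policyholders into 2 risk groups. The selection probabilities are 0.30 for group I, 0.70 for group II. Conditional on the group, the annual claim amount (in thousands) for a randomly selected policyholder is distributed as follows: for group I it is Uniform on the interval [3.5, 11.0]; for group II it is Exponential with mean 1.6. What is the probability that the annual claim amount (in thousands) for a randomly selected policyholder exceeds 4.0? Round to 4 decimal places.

0.3375

Conditional on each group, P(X > 4.0): I: 0.933333; II: 0.082085.
By total probability, P(X > 4.0) = 0.3·0.933333 + 0.7·0.082085 = 0.337459.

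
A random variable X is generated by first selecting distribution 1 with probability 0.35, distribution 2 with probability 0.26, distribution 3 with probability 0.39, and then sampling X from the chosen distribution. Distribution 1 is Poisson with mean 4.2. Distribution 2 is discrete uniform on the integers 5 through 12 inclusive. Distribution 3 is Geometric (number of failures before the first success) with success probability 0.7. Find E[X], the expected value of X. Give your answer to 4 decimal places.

Component means — 1: 4.2; 2: 8.5; 3: 0.428571.
E[X] = 0.35·4.2 + 0.26·8.5 + 0.39·0.428571 = 3.84714.

3.8471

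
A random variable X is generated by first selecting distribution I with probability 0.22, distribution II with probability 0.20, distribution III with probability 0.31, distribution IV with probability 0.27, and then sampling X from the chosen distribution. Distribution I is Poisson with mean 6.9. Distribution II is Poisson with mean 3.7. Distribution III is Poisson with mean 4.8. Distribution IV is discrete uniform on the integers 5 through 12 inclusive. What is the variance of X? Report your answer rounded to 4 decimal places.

8.5319

Per component, I: μ=6.9, E[X²]=54.51; II: μ=3.7, E[X²]=17.39; III: μ=4.8, E[X²]=27.84; IV: μ=8.5, E[X²]=77.5.
E[X] = 0.22·6.9 + 0.2·3.7 + 0.31·4.8 + 0.27·8.5 = 6.041.
E[X²] = 0.22·54.51 + 0.2·17.39 + 0.31·27.84 + 0.27·77.5 = 45.0256.
Var(X) = E[X²] − (E[X])² = 45.0256 − 36.4937 = 8.53192.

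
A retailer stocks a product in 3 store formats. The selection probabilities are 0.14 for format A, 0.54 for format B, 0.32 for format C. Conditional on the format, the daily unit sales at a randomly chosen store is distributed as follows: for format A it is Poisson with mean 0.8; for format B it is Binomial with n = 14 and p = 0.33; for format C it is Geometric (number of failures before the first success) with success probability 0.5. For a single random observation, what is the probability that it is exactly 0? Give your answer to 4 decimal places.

0.2249

Conditional on each format, P(X = 0): A: 0.449329; B: 0.00367322; C: 0.5.
By total probability, P(X = 0) = 0.14·0.449329 + 0.54·0.00367322 + 0.32·0.5 = 0.22489.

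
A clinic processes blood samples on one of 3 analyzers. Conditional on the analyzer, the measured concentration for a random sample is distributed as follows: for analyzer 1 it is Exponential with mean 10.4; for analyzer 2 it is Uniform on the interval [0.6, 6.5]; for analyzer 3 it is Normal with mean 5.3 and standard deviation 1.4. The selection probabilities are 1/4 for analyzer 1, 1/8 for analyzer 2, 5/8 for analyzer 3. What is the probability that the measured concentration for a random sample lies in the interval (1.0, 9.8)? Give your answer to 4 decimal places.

Conditional on each analyzer, P(1.0 < X < 9.8): 1: 0.518597; 2: 0.932203; 3: 0.998281.
By total probability, P(1.0 < X < 9.8) = 0.25·0.518597 + 0.125·0.932203 + 0.625·0.998281 = 0.8701.

0.8701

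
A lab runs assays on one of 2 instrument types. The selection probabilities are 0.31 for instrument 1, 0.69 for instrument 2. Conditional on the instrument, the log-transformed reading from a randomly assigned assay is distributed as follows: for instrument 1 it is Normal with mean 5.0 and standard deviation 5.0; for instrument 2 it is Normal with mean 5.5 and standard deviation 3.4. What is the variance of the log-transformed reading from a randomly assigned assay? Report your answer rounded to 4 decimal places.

Per component, 1: μ=5, E[X²]=50; 2: μ=5.5, E[X²]=41.81.
E[X] = 0.31·5 + 0.69·5.5 = 5.345.
E[X²] = 0.31·50 + 0.69·41.81 = 44.3489.
Var(X) = E[X²] − (E[X])² = 44.3489 − 28.569 = 15.7799.

15.7799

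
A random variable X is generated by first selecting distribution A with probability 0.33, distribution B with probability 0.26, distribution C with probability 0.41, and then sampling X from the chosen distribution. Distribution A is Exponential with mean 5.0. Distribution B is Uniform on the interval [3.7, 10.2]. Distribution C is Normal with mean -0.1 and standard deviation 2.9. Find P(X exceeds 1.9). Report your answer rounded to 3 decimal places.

Conditional on each component, P(X > 1.9): A: 0.683861; B: 1; C: 0.245206.
By total probability, P(X > 1.9) = 0.33·0.683861 + 0.26·1 + 0.41·0.245206 = 0.586209.

0.586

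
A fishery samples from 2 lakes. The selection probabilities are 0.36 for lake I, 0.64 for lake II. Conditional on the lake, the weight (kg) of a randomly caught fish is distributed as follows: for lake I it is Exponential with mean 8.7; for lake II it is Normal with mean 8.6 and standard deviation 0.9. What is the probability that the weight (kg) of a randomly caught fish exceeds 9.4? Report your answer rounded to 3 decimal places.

Conditional on each lake, P(X > 9.4): I: 0.339439; II: 0.187031.
By total probability, P(X > 9.4) = 0.36·0.339439 + 0.64·0.187031 = 0.241898.

0.242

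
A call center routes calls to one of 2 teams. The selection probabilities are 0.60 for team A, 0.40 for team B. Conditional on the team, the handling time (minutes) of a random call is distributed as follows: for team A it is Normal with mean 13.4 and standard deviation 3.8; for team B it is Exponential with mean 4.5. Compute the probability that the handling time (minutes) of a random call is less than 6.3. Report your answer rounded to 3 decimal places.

Conditional on each team, P(X < 6.3): A: 0.0308517; B: 0.753403.
By total probability, P(X < 6.3) = 0.6·0.0308517 + 0.4·0.753403 = 0.319872.

0.320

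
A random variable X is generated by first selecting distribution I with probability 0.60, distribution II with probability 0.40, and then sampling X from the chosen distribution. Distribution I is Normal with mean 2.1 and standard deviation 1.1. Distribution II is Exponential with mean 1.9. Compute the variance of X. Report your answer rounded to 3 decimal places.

Per component, I: μ=2.1, E[X²]=5.62; II: μ=1.9, E[X²]=7.22.
E[X] = 0.6·2.1 + 0.4·1.9 = 2.02.
E[X²] = 0.6·5.62 + 0.4·7.22 = 6.26.
Var(X) = E[X²] − (E[X])² = 6.26 − 4.0804 = 2.1796.

2.180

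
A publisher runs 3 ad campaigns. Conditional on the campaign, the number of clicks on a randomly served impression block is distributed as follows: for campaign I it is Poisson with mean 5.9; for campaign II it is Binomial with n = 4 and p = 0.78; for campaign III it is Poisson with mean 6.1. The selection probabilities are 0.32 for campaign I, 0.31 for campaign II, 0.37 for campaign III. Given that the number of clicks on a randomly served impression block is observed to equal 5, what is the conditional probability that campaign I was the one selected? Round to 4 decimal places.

0.4721

Likelihoods P(X=5 | ·): I: 0.163208; II: 0; III: 0.15786.
Posterior ∝ prior × likelihood. Numerator for I: 0.32·0.163208 = 0.0522266.
Normalizing constant: 0.32·0.163208 + 0.31·0 + 0.37·0.15786 = 0.110635.
P(I | observation) = 0.0522266 / 0.110635 = 0.472063.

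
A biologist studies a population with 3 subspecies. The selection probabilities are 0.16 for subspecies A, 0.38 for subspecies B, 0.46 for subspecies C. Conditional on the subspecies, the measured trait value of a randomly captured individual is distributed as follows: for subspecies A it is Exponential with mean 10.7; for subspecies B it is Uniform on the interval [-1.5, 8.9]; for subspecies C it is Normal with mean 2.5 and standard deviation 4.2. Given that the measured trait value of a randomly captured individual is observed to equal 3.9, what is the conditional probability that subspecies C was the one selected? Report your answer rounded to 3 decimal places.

Likelihoods f(3.9 | ·): A: 0.0649115; B: 0.0961538; C: 0.0898531.
Posterior ∝ prior × likelihood. Numerator for C: 0.46·0.0898531 = 0.0413324.
Normalizing constant: 0.16·0.0649115 + 0.38·0.0961538 + 0.46·0.0898531 = 0.0882568.
P(C | observation) = 0.0413324 / 0.0882568 = 0.46832.

0.468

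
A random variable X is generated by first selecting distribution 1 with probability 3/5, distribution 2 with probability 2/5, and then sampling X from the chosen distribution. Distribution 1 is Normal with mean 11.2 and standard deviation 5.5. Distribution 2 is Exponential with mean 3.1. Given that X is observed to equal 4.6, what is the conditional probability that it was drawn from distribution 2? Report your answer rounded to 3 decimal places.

0.580

Likelihoods f(4.6 | ·): 1: 0.0353066; 2: 0.0731478.
Posterior ∝ prior × likelihood. Numerator for 2: 0.4·0.0731478 = 0.0292591.
Normalizing constant: 0.6·0.0353066 + 0.4·0.0731478 = 0.0504431.
P(2 | observation) = 0.0292591 / 0.0504431 = 0.580043.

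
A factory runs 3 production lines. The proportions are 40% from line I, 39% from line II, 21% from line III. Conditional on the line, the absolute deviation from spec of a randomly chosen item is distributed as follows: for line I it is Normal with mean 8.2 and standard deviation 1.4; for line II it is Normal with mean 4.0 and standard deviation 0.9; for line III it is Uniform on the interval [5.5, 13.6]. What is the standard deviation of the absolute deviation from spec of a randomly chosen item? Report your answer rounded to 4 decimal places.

2.7705

Per component, I: μ=8.2, E[X²]=69.2; II: μ=4, E[X²]=16.81; III: μ=9.55, E[X²]=96.67.
E[X] = 0.4·8.2 + 0.39·4 + 0.21·9.55 = 6.8455.
E[X²] = 0.4·69.2 + 0.39·16.81 + 0.21·96.67 = 54.5366.
Var(X) = E[X²] − (E[X])² = 54.5366 − 46.8609 = 7.67573.
SD(X) = √7.67573 = 2.77051.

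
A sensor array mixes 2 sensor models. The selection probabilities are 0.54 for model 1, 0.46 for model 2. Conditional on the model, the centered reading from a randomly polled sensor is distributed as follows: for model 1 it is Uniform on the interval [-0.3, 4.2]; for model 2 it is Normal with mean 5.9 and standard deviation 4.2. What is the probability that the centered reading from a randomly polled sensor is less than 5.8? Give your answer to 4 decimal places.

Conditional on each model, P(X < 5.8): 1: 1; 2: 0.490502.
By total probability, P(X < 5.8) = 0.54·1 + 0.46·0.490502 = 0.765631.

0.7656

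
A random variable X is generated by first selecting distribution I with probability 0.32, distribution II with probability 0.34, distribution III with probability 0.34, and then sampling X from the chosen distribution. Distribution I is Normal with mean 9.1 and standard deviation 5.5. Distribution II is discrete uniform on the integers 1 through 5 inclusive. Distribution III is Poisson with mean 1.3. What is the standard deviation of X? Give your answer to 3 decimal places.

4.669

Per component, I: μ=9.1, E[X²]=113.06; II: μ=3, E[X²]=11; III: μ=1.3, E[X²]=2.99.
E[X] = 0.32·9.1 + 0.34·3 + 0.34·1.3 = 4.374.
E[X²] = 0.32·113.06 + 0.34·11 + 0.34·2.99 = 40.9358.
Var(X) = E[X²] − (E[X])² = 40.9358 − 19.1319 = 21.8039.
SD(X) = √21.8039 = 4.66947.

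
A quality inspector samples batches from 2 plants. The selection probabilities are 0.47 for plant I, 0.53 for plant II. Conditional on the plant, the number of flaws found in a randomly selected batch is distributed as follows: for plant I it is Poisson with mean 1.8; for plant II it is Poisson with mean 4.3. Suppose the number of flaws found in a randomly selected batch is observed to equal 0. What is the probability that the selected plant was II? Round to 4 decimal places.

Likelihoods P(X=0 | ·): I: 0.165299; II: 0.0135686.
Posterior ∝ prior × likelihood. Numerator for II: 0.53·0.0135686 = 0.00719134.
Normalizing constant: 0.47·0.165299 + 0.53·0.0135686 = 0.0848818.
P(II | observation) = 0.00719134 / 0.0848818 = 0.0847218.

0.0847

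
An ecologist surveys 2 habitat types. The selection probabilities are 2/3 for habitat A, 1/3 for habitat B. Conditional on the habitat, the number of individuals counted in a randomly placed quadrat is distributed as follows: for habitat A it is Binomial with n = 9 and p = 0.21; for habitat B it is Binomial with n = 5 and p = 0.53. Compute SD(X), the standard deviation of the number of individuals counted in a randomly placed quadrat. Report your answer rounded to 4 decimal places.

1.2405

Per component, A: μ=1.89, E[X²]=5.0652; B: μ=2.65, E[X²]=8.268.
E[X] = 0.666667·1.89 + 0.333333·2.65 = 2.14333.
E[X²] = 0.666667·5.0652 + 0.333333·8.268 = 6.1328.
Var(X) = E[X²] − (E[X])² = 6.1328 − 4.59388 = 1.53892.
SD(X) = √1.53892 = 1.24053.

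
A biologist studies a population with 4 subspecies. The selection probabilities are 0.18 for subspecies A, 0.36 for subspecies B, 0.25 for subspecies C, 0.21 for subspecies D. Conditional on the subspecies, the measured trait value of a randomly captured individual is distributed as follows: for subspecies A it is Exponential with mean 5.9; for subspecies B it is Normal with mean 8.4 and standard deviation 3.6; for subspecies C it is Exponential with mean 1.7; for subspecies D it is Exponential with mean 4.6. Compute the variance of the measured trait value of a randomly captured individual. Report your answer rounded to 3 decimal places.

22.933

Per component, A: μ=5.9, E[X²]=69.62; B: μ=8.4, E[X²]=83.52; C: μ=1.7, E[X²]=5.78; D: μ=4.6, E[X²]=42.32.
E[X] = 0.18·5.9 + 0.36·8.4 + 0.25·1.7 + 0.21·4.6 = 5.477.
E[X²] = 0.18·69.62 + 0.36·83.52 + 0.25·5.78 + 0.21·42.32 = 52.931.
Var(X) = E[X²] − (E[X])² = 52.931 − 29.9975 = 22.9335.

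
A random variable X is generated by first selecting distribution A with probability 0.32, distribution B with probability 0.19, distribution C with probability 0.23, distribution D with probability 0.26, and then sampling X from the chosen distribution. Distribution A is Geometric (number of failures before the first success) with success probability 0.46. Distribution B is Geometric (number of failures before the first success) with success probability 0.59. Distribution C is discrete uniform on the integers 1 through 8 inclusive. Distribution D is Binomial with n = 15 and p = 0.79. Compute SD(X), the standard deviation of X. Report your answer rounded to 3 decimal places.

Per component, A: μ=1.17391, E[X²]=3.93006; B: μ=0.694915, E[X²]=1.66073; C: μ=4.5, E[X²]=25.5; D: μ=11.85, E[X²]=142.911.
E[X] = 0.32·1.17391 + 0.19·0.694915 + 0.23·4.5 + 0.26·11.85 = 4.62369.
E[X²] = 0.32·3.93006 + 0.19·1.66073 + 0.23·25.5 + 0.26·142.911 = 44.595.
Var(X) = E[X²] − (E[X])² = 44.595 − 21.3785 = 23.2165.
SD(X) = √23.2165 = 4.81835.

4.818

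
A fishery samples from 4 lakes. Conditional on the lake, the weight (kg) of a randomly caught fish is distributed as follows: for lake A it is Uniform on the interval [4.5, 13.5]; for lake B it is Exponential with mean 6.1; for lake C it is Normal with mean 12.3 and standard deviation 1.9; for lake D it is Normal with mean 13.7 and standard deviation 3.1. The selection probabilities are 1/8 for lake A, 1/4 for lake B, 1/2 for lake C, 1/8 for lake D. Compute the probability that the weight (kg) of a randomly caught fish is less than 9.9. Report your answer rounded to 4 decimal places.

0.3411

Conditional on each lake, P(X < 9.9): A: 0.6; B: 0.802684; C: 0.103266; D: 0.110136.
By total probability, P(X < 9.9) = 0.125·0.6 + 0.25·0.802684 + 0.5·0.103266 + 0.125·0.110136 = 0.341071.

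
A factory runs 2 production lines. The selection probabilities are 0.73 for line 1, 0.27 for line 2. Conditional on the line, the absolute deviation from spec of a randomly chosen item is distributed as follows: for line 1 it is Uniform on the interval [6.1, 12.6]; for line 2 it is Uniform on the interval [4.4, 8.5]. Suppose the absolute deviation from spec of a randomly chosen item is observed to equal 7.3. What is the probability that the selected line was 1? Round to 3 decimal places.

Likelihoods f(7.3 | ·): 1: 0.153846; 2: 0.243902.
Posterior ∝ prior × likelihood. Numerator for 1: 0.73·0.153846 = 0.112308.
Normalizing constant: 0.73·0.153846 + 0.27·0.243902 = 0.178161.
P(1 | observation) = 0.112308 / 0.178161 = 0.630371.

0.630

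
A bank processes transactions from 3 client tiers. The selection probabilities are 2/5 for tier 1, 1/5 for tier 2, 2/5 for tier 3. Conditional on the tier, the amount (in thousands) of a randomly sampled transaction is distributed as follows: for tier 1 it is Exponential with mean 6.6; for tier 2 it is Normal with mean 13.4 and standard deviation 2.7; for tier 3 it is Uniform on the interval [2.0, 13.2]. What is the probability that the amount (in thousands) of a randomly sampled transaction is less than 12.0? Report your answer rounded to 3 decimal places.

Conditional on each tier, P(X < 12.0): 1: 0.837679; 2: 0.302048; 3: 0.892857.
By total probability, P(X < 12.0) = 0.4·0.837679 + 0.2·0.302048 + 0.4·0.892857 = 0.752624.

0.753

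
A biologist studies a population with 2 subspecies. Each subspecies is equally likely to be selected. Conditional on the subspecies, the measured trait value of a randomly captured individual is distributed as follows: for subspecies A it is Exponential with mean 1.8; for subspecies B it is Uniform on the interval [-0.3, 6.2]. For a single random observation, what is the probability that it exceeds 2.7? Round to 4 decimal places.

Conditional on each subspecies, P(X > 2.7): A: 0.22313; B: 0.538462.
By total probability, P(X > 2.7) = 0.5·0.22313 + 0.5·0.538462 = 0.380796.

0.3808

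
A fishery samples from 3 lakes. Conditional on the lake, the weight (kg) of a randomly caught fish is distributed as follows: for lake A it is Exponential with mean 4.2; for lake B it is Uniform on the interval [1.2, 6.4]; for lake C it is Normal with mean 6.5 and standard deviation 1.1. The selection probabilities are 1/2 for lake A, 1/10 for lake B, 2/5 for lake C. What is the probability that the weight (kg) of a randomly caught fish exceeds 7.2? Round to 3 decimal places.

0.195

Conditional on each lake, P(X > 7.2): A: 0.180092; B: 0; C: 0.26227.
By total probability, P(X > 7.2) = 0.5·0.180092 + 0.1·0 + 0.4·0.26227 = 0.194954.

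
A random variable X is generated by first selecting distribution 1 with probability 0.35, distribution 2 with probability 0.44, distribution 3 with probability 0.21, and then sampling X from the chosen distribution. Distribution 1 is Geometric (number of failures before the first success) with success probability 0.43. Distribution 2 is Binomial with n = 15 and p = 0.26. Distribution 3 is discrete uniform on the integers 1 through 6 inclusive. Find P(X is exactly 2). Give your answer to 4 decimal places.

Conditional on each component, P(X = 2): 1: 0.139707; 2: 0.141628; 3: 0.166667.
By total probability, P(X = 2) = 0.35·0.139707 + 0.44·0.141628 + 0.21·0.166667 = 0.146214.

0.1462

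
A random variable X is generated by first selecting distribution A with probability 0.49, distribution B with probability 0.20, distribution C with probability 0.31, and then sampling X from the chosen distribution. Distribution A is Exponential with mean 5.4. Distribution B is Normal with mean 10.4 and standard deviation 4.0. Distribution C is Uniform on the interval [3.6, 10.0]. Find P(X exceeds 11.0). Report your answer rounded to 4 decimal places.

0.1520

Conditional on each component, P(X > 11.0): A: 0.130415; B: 0.440382; C: 0.
By total probability, P(X > 11.0) = 0.49·0.130415 + 0.2·0.440382 + 0.31·0 = 0.15198.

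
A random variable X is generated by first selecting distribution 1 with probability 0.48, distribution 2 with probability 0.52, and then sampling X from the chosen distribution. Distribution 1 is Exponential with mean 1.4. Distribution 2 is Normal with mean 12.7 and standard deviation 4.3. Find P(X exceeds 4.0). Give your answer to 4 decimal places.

Conditional on each component, P(X > 4.0): 1: 0.0574326; 2: 0.978477.
By total probability, P(X > 4.0) = 0.48·0.0574326 + 0.52·0.978477 = 0.536375.

0.5364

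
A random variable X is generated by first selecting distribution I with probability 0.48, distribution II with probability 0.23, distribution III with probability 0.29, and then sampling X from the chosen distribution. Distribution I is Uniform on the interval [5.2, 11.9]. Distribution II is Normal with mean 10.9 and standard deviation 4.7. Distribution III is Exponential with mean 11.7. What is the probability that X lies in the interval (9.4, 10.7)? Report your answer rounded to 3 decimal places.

0.132

Conditional on each component, P(9.4 < X < 10.7): I: 0.19403; II: 0.108222; III: 0.0470905.
By total probability, P(9.4 < X < 10.7) = 0.48·0.19403 + 0.23·0.108222 + 0.29·0.0470905 = 0.131682.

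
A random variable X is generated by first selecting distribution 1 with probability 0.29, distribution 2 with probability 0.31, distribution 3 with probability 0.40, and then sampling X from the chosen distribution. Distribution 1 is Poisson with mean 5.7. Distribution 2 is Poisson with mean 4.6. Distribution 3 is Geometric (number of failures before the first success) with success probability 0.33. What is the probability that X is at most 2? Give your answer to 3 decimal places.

Conditional on each component, P(X ≤ 2): 1: 0.0767732; 2: 0.162639; 3: 0.699237.
By total probability, P(X ≤ 2) = 0.29·0.0767732 + 0.31·0.162639 + 0.4·0.699237 = 0.352377.

0.352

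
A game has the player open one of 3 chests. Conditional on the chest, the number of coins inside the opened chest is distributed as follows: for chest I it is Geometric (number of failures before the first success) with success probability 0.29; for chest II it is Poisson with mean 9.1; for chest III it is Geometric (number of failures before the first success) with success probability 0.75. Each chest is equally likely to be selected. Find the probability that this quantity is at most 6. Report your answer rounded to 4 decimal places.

Conditional on each chest, P(X ≤ 6): I: 0.909049; II: 0.197823; III: 0.999939.
By total probability, P(X ≤ 6) = 0.333333·0.909049 + 0.333333·0.197823 + 0.333333·0.999939 = 0.70227.

0.7023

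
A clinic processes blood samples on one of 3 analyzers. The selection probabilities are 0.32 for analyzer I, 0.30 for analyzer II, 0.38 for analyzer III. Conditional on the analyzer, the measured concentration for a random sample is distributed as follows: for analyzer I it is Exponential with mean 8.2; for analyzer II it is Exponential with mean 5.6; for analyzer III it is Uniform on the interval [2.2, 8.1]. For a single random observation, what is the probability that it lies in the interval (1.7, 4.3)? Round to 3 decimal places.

Conditional on each analyzer, P(1.7 < X < 4.3): I: 0.220846; II: 0.274171; III: 0.355932.
By total probability, P(1.7 < X < 4.3) = 0.32·0.220846 + 0.3·0.274171 + 0.38·0.355932 = 0.288176.

0.288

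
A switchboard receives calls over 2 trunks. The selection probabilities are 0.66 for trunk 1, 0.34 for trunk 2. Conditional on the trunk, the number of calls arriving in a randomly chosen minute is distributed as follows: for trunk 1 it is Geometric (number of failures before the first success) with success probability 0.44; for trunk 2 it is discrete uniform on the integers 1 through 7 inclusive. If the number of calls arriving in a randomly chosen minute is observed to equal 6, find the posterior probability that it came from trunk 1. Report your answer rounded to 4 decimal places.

Likelihoods P(X=6 | ·): 1: 0.01357; 2: 0.142857.
Posterior ∝ prior × likelihood. Numerator for 1: 0.66·0.01357 = 0.00895622.
Normalizing constant: 0.66·0.01357 + 0.34·0.142857 = 0.0575276.
P(1 | observation) = 0.00895622 / 0.0575276 = 0.155685.

0.1557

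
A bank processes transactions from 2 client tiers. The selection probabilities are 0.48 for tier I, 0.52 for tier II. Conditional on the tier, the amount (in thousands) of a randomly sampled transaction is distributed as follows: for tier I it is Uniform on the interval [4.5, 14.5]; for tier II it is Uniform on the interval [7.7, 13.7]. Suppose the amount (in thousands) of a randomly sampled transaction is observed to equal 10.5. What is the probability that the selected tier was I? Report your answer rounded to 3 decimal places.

0.356

Likelihoods f(10.5 | ·): I: 0.1; II: 0.166667.
Posterior ∝ prior × likelihood. Numerator for I: 0.48·0.1 = 0.048.
Normalizing constant: 0.48·0.1 + 0.52·0.166667 = 0.134667.
P(I | observation) = 0.048 / 0.134667 = 0.356436.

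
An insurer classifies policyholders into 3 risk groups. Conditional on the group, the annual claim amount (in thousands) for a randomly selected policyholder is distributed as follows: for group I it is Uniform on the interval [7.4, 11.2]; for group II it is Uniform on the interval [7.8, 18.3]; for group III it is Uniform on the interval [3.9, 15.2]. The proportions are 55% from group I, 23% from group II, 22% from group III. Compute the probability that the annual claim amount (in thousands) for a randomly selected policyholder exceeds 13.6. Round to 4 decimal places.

Conditional on each group, P(X > 13.6): I: 0; II: 0.447619; III: 0.141593.
By total probability, P(X > 13.6) = 0.55·0 + 0.23·0.447619 + 0.22·0.141593 = 0.134103.

0.1341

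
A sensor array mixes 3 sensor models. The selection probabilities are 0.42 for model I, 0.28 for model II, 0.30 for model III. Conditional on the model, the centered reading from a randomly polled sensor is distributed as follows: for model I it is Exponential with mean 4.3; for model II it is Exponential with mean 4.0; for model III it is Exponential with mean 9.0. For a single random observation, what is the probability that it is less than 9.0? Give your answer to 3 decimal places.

Conditional on each model, P(X < 9.0): I: 0.876686; II: 0.894601; III: 0.632121.
By total probability, P(X < 9.0) = 0.42·0.876686 + 0.28·0.894601 + 0.3·0.632121 = 0.808333.

0.808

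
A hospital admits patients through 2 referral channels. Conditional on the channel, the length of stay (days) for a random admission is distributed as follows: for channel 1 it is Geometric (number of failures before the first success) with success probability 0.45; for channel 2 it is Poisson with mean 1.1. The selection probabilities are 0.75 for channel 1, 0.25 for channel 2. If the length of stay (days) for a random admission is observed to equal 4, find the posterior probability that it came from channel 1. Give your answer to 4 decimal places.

0.8588

Likelihoods P(X=4 | ·): 1: 0.0411778; 2: 0.0203065.
Posterior ∝ prior × likelihood. Numerator for 1: 0.75·0.0411778 = 0.0308834.
Normalizing constant: 0.75·0.0411778 + 0.25·0.0203065 = 0.03596.
P(1 | observation) = 0.0308834 / 0.03596 = 0.858826.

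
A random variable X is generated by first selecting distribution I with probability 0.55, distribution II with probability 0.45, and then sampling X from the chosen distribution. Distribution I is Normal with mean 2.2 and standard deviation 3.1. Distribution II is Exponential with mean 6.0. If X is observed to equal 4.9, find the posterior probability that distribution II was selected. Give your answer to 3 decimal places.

0.406

Likelihoods f(4.9 | ·): I: 0.0880691; II: 0.0736504.
Posterior ∝ prior × likelihood. Numerator for II: 0.45·0.0736504 = 0.0331427.
Normalizing constant: 0.55·0.0880691 + 0.45·0.0736504 = 0.0815807.
P(II | observation) = 0.0331427 / 0.0815807 = 0.406256.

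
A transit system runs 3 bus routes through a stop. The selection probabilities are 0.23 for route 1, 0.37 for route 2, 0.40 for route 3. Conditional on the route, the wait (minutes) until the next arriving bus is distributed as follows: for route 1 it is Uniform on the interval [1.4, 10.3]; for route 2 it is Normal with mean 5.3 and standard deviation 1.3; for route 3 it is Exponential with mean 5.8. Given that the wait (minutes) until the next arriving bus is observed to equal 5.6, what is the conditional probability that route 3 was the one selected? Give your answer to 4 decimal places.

0.1614

Likelihoods f(5.6 | ·): 1: 0.11236; 2: 0.298815; 3: 0.0656528.
Posterior ∝ prior × likelihood. Numerator for 3: 0.4·0.0656528 = 0.0262611.
Normalizing constant: 0.23·0.11236 + 0.37·0.298815 + 0.4·0.0656528 = 0.162665.
P(3 | observation) = 0.0262611 / 0.162665 = 0.161443.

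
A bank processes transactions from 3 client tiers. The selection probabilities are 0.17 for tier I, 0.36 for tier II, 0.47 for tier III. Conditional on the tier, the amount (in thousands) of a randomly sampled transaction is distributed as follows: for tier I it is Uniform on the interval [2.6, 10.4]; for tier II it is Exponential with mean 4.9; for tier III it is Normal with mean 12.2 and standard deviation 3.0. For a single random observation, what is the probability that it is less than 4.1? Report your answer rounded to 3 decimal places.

0.238

Conditional on each tier, P(X < 4.1): I: 0.192308; II: 0.566878; III: 0.00346697.
By total probability, P(X < 4.1) = 0.17·0.192308 + 0.36·0.566878 + 0.47·0.00346697 = 0.238398.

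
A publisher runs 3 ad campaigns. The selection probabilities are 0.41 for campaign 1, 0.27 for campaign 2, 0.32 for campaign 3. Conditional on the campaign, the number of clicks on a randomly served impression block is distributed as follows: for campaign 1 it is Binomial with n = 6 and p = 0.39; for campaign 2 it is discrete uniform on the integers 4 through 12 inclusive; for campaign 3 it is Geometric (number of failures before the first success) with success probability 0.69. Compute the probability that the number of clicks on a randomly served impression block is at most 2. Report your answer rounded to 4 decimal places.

Conditional on each campaign, P(X ≤ 2): 1: 0.565049; 2: 0; 3: 0.970209.
By total probability, P(X ≤ 2) = 0.41·0.565049 + 0.27·0 + 0.32·0.970209 = 0.542137.

0.5421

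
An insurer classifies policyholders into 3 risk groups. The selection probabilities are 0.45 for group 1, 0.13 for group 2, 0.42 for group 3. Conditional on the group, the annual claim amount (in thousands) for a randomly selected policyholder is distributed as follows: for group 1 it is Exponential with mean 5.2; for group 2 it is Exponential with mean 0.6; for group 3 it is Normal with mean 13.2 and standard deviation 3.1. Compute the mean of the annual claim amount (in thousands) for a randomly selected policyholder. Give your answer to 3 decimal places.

Component means — 1: 5.2; 2: 0.6; 3: 13.2.
E[X] = 0.45·5.2 + 0.13·0.6 + 0.42·13.2 = 7.962.

7.962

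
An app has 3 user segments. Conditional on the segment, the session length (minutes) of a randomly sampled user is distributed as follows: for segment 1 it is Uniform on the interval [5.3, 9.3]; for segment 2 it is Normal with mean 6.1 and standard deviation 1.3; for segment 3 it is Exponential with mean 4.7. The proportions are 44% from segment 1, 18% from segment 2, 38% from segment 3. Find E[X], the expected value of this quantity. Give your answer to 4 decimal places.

Component means — 1: 7.3; 2: 6.1; 3: 4.7.
E[X] = 0.44·7.3 + 0.18·6.1 + 0.38·4.7 = 6.096.

6.0960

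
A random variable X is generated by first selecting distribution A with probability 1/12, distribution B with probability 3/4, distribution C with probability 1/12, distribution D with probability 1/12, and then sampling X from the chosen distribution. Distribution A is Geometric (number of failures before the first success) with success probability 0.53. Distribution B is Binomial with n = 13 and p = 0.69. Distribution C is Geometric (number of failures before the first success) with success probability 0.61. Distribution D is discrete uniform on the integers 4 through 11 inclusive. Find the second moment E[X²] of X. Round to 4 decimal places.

67.8826

For each component E[X²] = Var + (mean)², giving A: 2.45959; B: 83.2416; C: 1.45687; D: 61.5.
Overall E[X²] = 0.0833333·2.45959 + 0.75·83.2416 + 0.0833333·1.45687 + 0.0833333·61.5 = 67.8826.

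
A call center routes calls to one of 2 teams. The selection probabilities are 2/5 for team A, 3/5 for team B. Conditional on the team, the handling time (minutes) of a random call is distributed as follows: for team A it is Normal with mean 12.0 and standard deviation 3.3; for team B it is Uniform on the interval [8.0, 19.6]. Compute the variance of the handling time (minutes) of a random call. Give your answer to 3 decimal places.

Per component, A: μ=12, E[X²]=154.89; B: μ=13.8, E[X²]=201.653.
E[X] = 0.4·12 + 0.6·13.8 = 13.08.
E[X²] = 0.4·154.89 + 0.6·201.653 = 182.948.
Var(X) = E[X²] − (E[X])² = 182.948 − 171.086 = 11.8616.

11.862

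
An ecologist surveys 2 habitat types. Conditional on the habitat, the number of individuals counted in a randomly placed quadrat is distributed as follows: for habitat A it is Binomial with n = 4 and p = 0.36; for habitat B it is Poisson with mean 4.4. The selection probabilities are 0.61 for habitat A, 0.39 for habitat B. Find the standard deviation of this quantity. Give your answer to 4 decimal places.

Per component, A: μ=1.44, E[X²]=2.9952; B: μ=4.4, E[X²]=23.76.
E[X] = 0.61·1.44 + 0.39·4.4 = 2.5944.
E[X²] = 0.61·2.9952 + 0.39·23.76 = 11.0935.
Var(X) = E[X²] − (E[X])² = 11.0935 − 6.73091 = 4.36256.
SD(X) = √4.36256 = 2.08867.

2.0887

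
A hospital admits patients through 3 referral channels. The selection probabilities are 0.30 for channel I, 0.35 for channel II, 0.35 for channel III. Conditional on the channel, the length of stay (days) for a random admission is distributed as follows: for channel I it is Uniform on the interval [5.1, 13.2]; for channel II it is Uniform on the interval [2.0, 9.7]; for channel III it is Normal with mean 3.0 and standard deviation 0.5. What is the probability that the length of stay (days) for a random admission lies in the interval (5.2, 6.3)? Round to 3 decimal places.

Conditional on each channel, P(5.2 < X < 6.3): I: 0.135802; II: 0.142857; III: 5.41252e-06.
By total probability, P(5.2 < X < 6.3) = 0.3·0.135802 + 0.35·0.142857 + 0.35·5.41252e-06 = 0.0907426.

0.091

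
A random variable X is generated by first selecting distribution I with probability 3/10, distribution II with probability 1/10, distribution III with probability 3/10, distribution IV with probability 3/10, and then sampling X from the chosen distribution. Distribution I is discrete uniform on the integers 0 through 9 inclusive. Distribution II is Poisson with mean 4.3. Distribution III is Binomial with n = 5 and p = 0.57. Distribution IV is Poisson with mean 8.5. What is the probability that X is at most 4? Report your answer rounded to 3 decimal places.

0.511

Conditional on each component, P(X ≤ 4): I: 0.5; II: 0.570438; III: 0.939831; IV: 0.074364.
By total probability, P(X ≤ 4) = 0.3·0.5 + 0.1·0.570438 + 0.3·0.939831 + 0.3·0.074364 = 0.511302.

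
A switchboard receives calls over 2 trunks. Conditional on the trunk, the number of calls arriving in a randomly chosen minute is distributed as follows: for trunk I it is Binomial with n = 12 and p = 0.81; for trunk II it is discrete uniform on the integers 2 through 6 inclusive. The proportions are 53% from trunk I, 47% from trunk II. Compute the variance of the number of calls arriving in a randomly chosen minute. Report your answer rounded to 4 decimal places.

10.0690

Per component, I: μ=9.72, E[X²]=96.3252; II: μ=4, E[X²]=18.
E[X] = 0.53·9.72 + 0.47·4 = 7.0316.
E[X²] = 0.53·96.3252 + 0.47·18 = 59.5124.
Var(X) = E[X²] − (E[X])² = 59.5124 − 49.4434 = 10.069.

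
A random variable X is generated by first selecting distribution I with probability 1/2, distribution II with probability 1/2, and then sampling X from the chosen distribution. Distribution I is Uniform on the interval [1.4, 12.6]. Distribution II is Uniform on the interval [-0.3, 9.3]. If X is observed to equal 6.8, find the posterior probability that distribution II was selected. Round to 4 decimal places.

Likelihoods f(6.8 | ·): I: 0.0892857; II: 0.104167.
Posterior ∝ prior × likelihood. Numerator for II: 0.5·0.104167 = 0.0520833.
Normalizing constant: 0.5·0.0892857 + 0.5·0.104167 = 0.0967262.
P(II | observation) = 0.0520833 / 0.0967262 = 0.538462.

0.5385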